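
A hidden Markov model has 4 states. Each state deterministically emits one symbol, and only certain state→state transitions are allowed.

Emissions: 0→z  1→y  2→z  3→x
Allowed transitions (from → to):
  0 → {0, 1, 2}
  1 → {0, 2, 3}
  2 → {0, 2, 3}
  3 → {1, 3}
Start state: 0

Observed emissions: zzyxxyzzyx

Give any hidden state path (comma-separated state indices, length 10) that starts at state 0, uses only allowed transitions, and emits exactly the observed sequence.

  pos 0: z in {0,2}, choose 0; start
  pos 1: z in {0,2}, choose 0; 0->0 ok
  pos 2: y in {1}, choose 1; 0->1 ok
  pos 3: x in {3}, choose 3; 1->3 ok
  pos 4: x in {3}, choose 3; 3->3 ok
  pos 5: y in {1}, choose 1; 3->1 ok
  pos 6: z in {0,2}, choose 0; 1->0 ok
  pos 7: z in {0,2}, choose 0; 0->0 ok
  pos 8: y in {1}, choose 1; 0->1 ok
  pos 9: x in {3}, choose 3; 1->3 ok

0,0,1,3,3,1,0,0,1,3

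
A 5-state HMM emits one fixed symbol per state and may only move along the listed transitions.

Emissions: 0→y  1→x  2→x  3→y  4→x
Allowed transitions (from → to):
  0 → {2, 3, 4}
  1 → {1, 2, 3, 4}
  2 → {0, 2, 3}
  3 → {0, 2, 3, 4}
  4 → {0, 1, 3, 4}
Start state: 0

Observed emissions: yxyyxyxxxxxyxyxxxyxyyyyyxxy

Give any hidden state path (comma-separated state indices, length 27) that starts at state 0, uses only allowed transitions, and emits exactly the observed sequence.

0,4,3,0,2,0,4,1,1,2,2,0,2,0,2,2,2,3,2,3,3,3,3,0,4,4,0

  pos 0: y in {0,3}, choose 0; start
  pos 1: x in {1,2,4}, choose 4; 0->4 ok
  pos 2: y in {0,3}, choose 3; 4->3 ok
  pos 3: y in {0,3}, choose 0; 3->0 ok
  pos 4: x in {1,2,4}, choose 2; 0->2 ok
  pos 5: y in {0,3}, choose 0; 2->0 ok
  pos 6: x in {1,2,4}, choose 4; 0->4 ok
  pos 7: x in {1,2,4}, choose 1; 4->1 ok
  pos 8: x in {1,2,4}, choose 1; 1->1 ok
  pos 9: x in {1,2,4}, choose 2; 1->2 ok
  pos 10: x in {1,2,4}, choose 2; 2->2 ok
  pos 11: y in {0,3}, choose 0; 2->0 ok
  pos 12: x in {1,2,4}, choose 2; 0->2 ok
  pos 13: y in {0,3}, choose 0; 2->0 ok
  pos 14: x in {1,2,4}, choose 2; 0->2 ok
  pos 15: x in {1,2,4}, choose 2; 2->2 ok
  pos 16: x in {1,2,4}, choose 2; 2->2 ok
  pos 17: y in {0,3}, choose 3; 2->3 ok
  pos 18: x in {1,2,4}, choose 2; 3->2 ok
  pos 19: y in {0,3}, choose 3; 2->3 ok
  pos 20: y in {0,3}, choose 3; 3->3 ok
  pos 21: y in {0,3}, choose 3; 3->3 ok
  pos 22: y in {0,3}, choose 3; 3->3 ok
  pos 23: y in {0,3}, choose 0; 3->0 ok
  pos 24: x in {1,2,4}, choose 4; 0->4 ok
  pos 25: x in {1,2,4}, choose 4; 4->4 ok
  pos 26: y in {0,3}, choose 0; 4->0 ok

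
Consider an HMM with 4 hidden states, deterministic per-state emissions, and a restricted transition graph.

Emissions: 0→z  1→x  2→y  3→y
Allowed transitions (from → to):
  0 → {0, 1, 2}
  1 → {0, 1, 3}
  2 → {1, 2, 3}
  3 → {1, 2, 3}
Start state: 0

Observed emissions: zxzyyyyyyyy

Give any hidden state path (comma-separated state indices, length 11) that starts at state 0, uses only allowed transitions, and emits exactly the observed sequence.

0,1,0,2,2,3,3,3,2,3,2

  [0] z  {0}  => 0  start
  [1] x  {1}  => 1  0->1 ok
  [2] z  {0}  => 0  1->0 ok
  [3] y  {2,3}  => 2  0->2 ok
  [4] y  {2,3}  => 2  2->2 ok
  [5] y  {2,3}  => 3  2->3 ok
  [6] y  {2,3}  => 3  3->3 ok
  [7] y  {2,3}  => 3  3->3 ok
  [8] y  {2,3}  => 2  3->2 ok
  [9] y  {2,3}  => 3  2->3 ok
  [10] y  {2,3}  => 2  3->2 ok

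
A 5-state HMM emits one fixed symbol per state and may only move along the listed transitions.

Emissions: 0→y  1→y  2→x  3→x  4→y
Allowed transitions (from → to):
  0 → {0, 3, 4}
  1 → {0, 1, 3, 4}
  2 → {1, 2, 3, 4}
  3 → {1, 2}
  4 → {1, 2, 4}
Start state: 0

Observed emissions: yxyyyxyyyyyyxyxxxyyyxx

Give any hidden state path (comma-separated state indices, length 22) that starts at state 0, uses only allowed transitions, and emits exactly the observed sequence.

0,3,1,4,4,2,4,1,0,0,0,4,2,1,3,2,3,1,4,1,3,2

  [0] y  {0,1,4}  => 0  start
  [1] x  {2,3}  => 3  0->3 ok
  [2] y  {0,1,4}  => 1  3->1 ok
  [3] y  {0,1,4}  => 4  1->4 ok
  [4] y  {0,1,4}  => 4  4->4 ok
  [5] x  {2,3}  => 2  4->2 ok
  [6] y  {0,1,4}  => 4  2->4 ok
  [7] y  {0,1,4}  => 1  4->1 ok
  [8] y  {0,1,4}  => 0  1->0 ok
  [9] y  {0,1,4}  => 0  0->0 ok
  [10] y  {0,1,4}  => 0  0->0 ok
  [11] y  {0,1,4}  => 4  0->4 ok
  [12] x  {2,3}  => 2  4->2 ok
  [13] y  {0,1,4}  => 1  2->1 ok
  [14] x  {2,3}  => 3  1->3 ok
  [15] x  {2,3}  => 2  3->2 ok
  [16] x  {2,3}  => 3  2->3 ok
  [17] y  {0,1,4}  => 1  3->1 ok
  [18] y  {0,1,4}  => 4  1->4 ok
  [19] y  {0,1,4}  => 1  4->1 ok
  [20] x  {2,3}  => 3  1->3 ok
  [21] x  {2,3}  => 2  3->2 ok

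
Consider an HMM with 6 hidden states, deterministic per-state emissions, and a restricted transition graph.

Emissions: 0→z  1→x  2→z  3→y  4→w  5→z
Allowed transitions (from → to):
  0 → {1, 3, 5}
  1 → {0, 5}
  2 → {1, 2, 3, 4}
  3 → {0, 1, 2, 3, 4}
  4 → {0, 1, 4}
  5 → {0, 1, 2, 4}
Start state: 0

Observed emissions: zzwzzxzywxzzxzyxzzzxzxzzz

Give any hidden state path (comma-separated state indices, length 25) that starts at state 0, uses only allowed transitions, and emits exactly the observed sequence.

  0: obs=z cand={0,2,5} pick 0 [start]
  1: obs=z cand={0,2,5} pick 5 [0->5 ok]
  2: obs=w cand={4} pick 4 [5->4 ok]
  3: obs=z cand={0,2,5} pick 0 [4->0 ok]
  4: obs=z cand={0,2,5} pick 5 [0->5 ok]
  5: obs=x cand={1} pick 1 [5->1 ok]
  6: obs=z cand={0,2,5} pick 0 [1->0 ok]
  7: obs=y cand={3} pick 3 [0->3 ok]
  8: obs=w cand={4} pick 4 [3->4 ok]
  9: obs=x cand={1} pick 1 [4->1 ok]
  10: obs=z cand={0,2,5} pick 5 [1->5 ok]
  11: obs=z cand={0,2,5} pick 2 [5->2 ok]
  12: obs=x cand={1} pick 1 [2->1 ok]
  13: obs=z cand={0,2,5} pick 0 [1->0 ok]
  14: obs=y cand={3} pick 3 [0->3 ok]
  15: obs=x cand={1} pick 1 [3->1 ok]
  16: obs=z cand={0,2,5} pick 0 [1->0 ok]
  17: obs=z cand={0,2,5} pick 5 [0->5 ok]
  18: obs=z cand={0,2,5} pick 0 [5->0 ok]
  19: obs=x cand={1} pick 1 [0->1 ok]
  20: obs=z cand={0,2,5} pick 5 [1->5 ok]
  21: obs=x cand={1} pick 1 [5->1 ok]
  22: obs=z cand={0,2,5} pick 0 [1->0 ok]
  23: obs=z cand={0,2,5} pick 5 [0->5 ok]
  24: obs=z cand={0,2,5} pick 0 [5->0 ok]

0,5,4,0,5,1,0,3,4,1,5,2,1,0,3,1,0,5,0,1,5,1,0,5,0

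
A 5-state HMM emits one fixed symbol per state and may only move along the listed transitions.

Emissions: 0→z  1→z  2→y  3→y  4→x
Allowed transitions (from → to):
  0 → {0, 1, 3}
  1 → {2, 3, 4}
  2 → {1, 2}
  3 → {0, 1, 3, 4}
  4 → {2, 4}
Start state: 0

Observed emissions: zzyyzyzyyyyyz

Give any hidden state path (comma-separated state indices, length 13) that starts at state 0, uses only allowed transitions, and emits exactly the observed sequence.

  [0] z  {0,1}  => 0  start
  [1] z  {0,1}  => 1  0->1 ok
  [2] y  {2,3}  => 3  1->3 ok
  [3] y  {2,3}  => 3  3->3 ok
  [4] z  {0,1}  => 1  3->1 ok
  [5] y  {2,3}  => 2  1->2 ok
  [6] z  {0,1}  => 1  2->1 ok
  [7] y  {2,3}  => 2  1->2 ok
  [8] y  {2,3}  => 2  2->2 ok
  [9] y  {2,3}  => 2  2->2 ok
  [10] y  {2,3}  => 2  2->2 ok
  [11] y  {2,3}  => 2  2->2 ok
  [12] z  {0,1}  => 1  2->1 ok

0,1,3,3,1,2,1,2,2,2,2,2,1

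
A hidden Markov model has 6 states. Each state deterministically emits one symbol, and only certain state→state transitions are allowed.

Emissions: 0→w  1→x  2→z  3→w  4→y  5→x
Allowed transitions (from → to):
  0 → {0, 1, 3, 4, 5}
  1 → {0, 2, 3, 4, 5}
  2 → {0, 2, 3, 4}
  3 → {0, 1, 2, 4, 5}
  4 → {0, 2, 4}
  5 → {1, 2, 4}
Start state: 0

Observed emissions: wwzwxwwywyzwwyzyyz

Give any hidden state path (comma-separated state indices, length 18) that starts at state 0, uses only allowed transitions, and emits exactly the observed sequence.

0,3,2,0,1,3,0,4,0,4,2,0,0,4,2,4,4,2

  [0] w  {0,3}  => 0  start
  [1] w  {0,3}  => 3  0->3 ok
  [2] z  {2}  => 2  3->2 ok
  [3] w  {0,3}  => 0  2->0 ok
  [4] x  {1,5}  => 1  0->1 ok
  [5] w  {0,3}  => 3  1->3 ok
  [6] w  {0,3}  => 0  3->0 ok
  [7] y  {4}  => 4  0->4 ok
  [8] w  {0,3}  => 0  4->0 ok
  [9] y  {4}  => 4  0->4 ok
  [10] z  {2}  => 2  4->2 ok
  [11] w  {0,3}  => 0  2->0 ok
  [12] w  {0,3}  => 0  0->0 ok
  [13] y  {4}  => 4  0->4 ok
  [14] z  {2}  => 2  4->2 ok
  [15] y  {4}  => 4  2->4 ok
  [16] y  {4}  => 4  4->4 ok
  [17] z  {2}  => 2  4->2 ok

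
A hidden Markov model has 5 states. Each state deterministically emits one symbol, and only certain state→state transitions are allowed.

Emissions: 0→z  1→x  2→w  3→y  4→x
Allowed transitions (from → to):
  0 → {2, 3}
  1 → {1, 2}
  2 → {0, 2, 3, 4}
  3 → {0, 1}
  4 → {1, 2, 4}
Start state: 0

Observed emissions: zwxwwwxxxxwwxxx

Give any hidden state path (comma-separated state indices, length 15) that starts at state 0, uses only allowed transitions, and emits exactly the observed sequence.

0,2,4,2,2,2,4,4,4,1,2,2,4,4,4

  0: obs=z cand={0} pick 0 [start]
  1: obs=w cand={2} pick 2 [0->2 ok]
  2: obs=x cand={1,4} pick 4 [2->4 ok]
  3: obs=w cand={2} pick 2 [4->2 ok]
  4: obs=w cand={2} pick 2 [2->2 ok]
  5: obs=w cand={2} pick 2 [2->2 ok]
  6: obs=x cand={1,4} pick 4 [2->4 ok]
  7: obs=x cand={1,4} pick 4 [4->4 ok]
  8: obs=x cand={1,4} pick 4 [4->4 ok]
  9: obs=x cand={1,4} pick 1 [4->1 ok]
  10: obs=w cand={2} pick 2 [1->2 ok]
  11: obs=w cand={2} pick 2 [2->2 ok]
  12: obs=x cand={1,4} pick 4 [2->4 ok]
  13: obs=x cand={1,4} pick 4 [4->4 ok]
  14: obs=x cand={1,4} pick 4 [4->4 ok]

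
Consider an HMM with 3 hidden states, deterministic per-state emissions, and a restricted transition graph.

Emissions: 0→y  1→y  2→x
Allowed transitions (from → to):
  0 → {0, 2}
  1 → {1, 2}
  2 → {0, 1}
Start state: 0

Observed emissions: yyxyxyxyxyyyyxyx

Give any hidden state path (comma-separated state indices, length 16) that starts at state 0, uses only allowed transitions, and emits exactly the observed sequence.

  0: obs=y cand={0,1} pick 0 [start]
  1: obs=y cand={0,1} pick 0 [0->0 ok]
  2: obs=x cand={2} pick 2 [0->2 ok]
  3: obs=y cand={0,1} pick 1 [2->1 ok]
  4: obs=x cand={2} pick 2 [1->2 ok]
  5: obs=y cand={0,1} pick 0 [2->0 ok]
  6: obs=x cand={2} pick 2 [0->2 ok]
  7: obs=y cand={0,1} pick 1 [2->1 ok]
  8: obs=x cand={2} pick 2 [1->2 ok]
  9: obs=y cand={0,1} pick 1 [2->1 ok]
  10: obs=y cand={0,1} pick 1 [1->1 ok]
  11: obs=y cand={0,1} pick 1 [1->1 ok]
  12: obs=y cand={0,1} pick 1 [1->1 ok]
  13: obs=x cand={2} pick 2 [1->2 ok]
  14: obs=y cand={0,1} pick 0 [2->0 ok]
  15: obs=x cand={2} pick 2 [0->2 ok]

0,0,2,1,2,0,2,1,2,1,1,1,1,2,0,2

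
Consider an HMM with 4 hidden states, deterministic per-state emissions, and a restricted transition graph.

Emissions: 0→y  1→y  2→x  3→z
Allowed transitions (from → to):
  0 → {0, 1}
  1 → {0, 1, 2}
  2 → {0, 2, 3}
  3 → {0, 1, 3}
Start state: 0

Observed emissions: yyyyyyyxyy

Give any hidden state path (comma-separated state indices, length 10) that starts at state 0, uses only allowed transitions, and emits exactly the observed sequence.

0,1,1,0,0,0,1,2,0,1

  [0] y  {0,1}  => 0  start
  [1] y  {0,1}  => 1  0->1 ok
  [2] y  {0,1}  => 1  1->1 ok
  [3] y  {0,1}  => 0  1->0 ok
  [4] y  {0,1}  => 0  0->0 ok
  [5] y  {0,1}  => 0  0->0 ok
  [6] y  {0,1}  => 1  0->1 ok
  [7] x  {2}  => 2  1->2 ok
  [8] y  {0,1}  => 0  2->0 ok
  [9] y  {0,1}  => 1  0->1 ok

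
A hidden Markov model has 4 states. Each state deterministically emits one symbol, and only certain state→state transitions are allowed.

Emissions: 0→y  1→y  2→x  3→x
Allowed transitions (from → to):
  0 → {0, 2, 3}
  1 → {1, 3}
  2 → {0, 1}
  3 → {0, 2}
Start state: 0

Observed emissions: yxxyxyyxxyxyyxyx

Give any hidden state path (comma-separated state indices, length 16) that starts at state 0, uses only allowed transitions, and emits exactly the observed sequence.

  0: obs=y cand={0,1} pick 0 [start]
  1: obs=x cand={2,3} pick 3 [0->3 ok]
  2: obs=x cand={2,3} pick 2 [3->2 ok]
  3: obs=y cand={0,1} pick 0 [2->0 ok]
  4: obs=x cand={2,3} pick 3 [0->3 ok]
  5: obs=y cand={0,1} pick 0 [3->0 ok]
  6: obs=y cand={0,1} pick 0 [0->0 ok]
  7: obs=x cand={2,3} pick 3 [0->3 ok]
  8: obs=x cand={2,3} pick 2 [3->2 ok]
  9: obs=y cand={0,1} pick 0 [2->0 ok]
  10: obs=x cand={2,3} pick 3 [0->3 ok]
  11: obs=y cand={0,1} pick 0 [3->0 ok]
  12: obs=y cand={0,1} pick 0 [0->0 ok]
  13: obs=x cand={2,3} pick 3 [0->3 ok]
  14: obs=y cand={0,1} pick 0 [3->0 ok]
  15: obs=x cand={2,3} pick 3 [0->3 ok]

0,3,2,0,3,0,0,3,2,0,3,0,0,3,0,3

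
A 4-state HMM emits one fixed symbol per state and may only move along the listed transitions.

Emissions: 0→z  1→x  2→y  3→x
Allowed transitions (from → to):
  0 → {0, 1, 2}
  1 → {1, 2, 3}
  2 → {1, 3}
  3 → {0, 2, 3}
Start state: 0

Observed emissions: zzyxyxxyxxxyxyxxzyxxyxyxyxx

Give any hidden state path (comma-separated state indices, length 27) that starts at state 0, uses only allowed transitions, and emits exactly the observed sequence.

  pos 0: z in {0}, choose 0; start
  pos 1: z in {0}, choose 0; 0->0 ok
  pos 2: y in {2}, choose 2; 0->2 ok
  pos 3: x in {1,3}, choose 3; 2->3 ok
  pos 4: y in {2}, choose 2; 3->2 ok
  pos 5: x in {1,3}, choose 3; 2->3 ok
  pos 6: x in {1,3}, choose 3; 3->3 ok
  pos 7: y in {2}, choose 2; 3->2 ok
  pos 8: x in {1,3}, choose 1; 2->1 ok
  pos 9: x in {1,3}, choose 3; 1->3 ok
  pos 10: x in {1,3}, choose 3; 3->3 ok
  pos 11: y in {2}, choose 2; 3->2 ok
  pos 12: x in {1,3}, choose 1; 2->1 ok
  pos 13: y in {2}, choose 2; 1->2 ok
  pos 14: x in {1,3}, choose 3; 2->3 ok
  pos 15: x in {1,3}, choose 3; 3->3 ok
  pos 16: z in {0}, choose 0; 3->0 ok
  pos 17: y in {2}, choose 2; 0->2 ok
  pos 18: x in {1,3}, choose 3; 2->3 ok
  pos 19: x in {1,3}, choose 3; 3->3 ok
  pos 20: y in {2}, choose 2; 3->2 ok
  pos 21: x in {1,3}, choose 3; 2->3 ok
  pos 22: y in {2}, choose 2; 3->2 ok
  pos 23: x in {1,3}, choose 3; 2->3 ok
  pos 24: y in {2}, choose 2; 3->2 ok
  pos 25: x in {1,3}, choose 1; 2->1 ok
  pos 26: x in {1,3}, choose 1; 1->1 ok

0,0,2,3,2,3,3,2,1,3,3,2,1,2,3,3,0,2,3,3,2,3,2,3,2,1,1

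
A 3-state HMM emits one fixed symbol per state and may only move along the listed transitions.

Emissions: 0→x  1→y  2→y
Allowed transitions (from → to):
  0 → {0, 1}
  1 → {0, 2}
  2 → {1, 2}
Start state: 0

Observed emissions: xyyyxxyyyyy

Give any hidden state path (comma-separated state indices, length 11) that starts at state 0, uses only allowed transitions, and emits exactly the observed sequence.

0,1,2,1,0,0,1,2,1,2,1

  t0 'x' -> {0}, take 0 (start)
  t1 'y' -> {1,2}, take 1 (0->1 ok)
  t2 'y' -> {1,2}, take 2 (1->2 ok)
  t3 'y' -> {1,2}, take 1 (2->1 ok)
  t4 'x' -> {0}, take 0 (1->0 ok)
  t5 'x' -> {0}, take 0 (0->0 ok)
  t6 'y' -> {1,2}, take 1 (0->1 ok)
  t7 'y' -> {1,2}, take 2 (1->2 ok)
  t8 'y' -> {1,2}, take 1 (2->1 ok)
  t9 'y' -> {1,2}, take 2 (1->2 ok)
  t10 'y' -> {1,2}, take 1 (2->1 ok)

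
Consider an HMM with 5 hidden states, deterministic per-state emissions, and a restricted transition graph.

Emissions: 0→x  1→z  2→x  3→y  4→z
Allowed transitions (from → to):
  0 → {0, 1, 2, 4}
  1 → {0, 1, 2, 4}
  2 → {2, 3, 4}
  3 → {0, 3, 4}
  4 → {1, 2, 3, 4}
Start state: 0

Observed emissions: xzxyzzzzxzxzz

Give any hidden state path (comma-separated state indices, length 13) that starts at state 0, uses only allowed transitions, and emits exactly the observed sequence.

0,1,2,3,4,4,4,1,0,1,2,4,1

  t0 'x' -> {0,2}, take 0 (start)
  t1 'z' -> {1,4}, take 1 (0->1 ok)
  t2 'x' -> {0,2}, take 2 (1->2 ok)
  t3 'y' -> {3}, take 3 (2->3 ok)
  t4 'z' -> {1,4}, take 4 (3->4 ok)
  t5 'z' -> {1,4}, take 4 (4->4 ok)
  t6 'z' -> {1,4}, take 4 (4->4 ok)
  t7 'z' -> {1,4}, take 1 (4->1 ok)
  t8 'x' -> {0,2}, take 0 (1->0 ok)
  t9 'z' -> {1,4}, take 1 (0->1 ok)
  t10 'x' -> {0,2}, take 2 (1->2 ok)
  t11 'z' -> {1,4}, take 4 (2->4 ok)
  t12 'z' -> {1,4}, take 1 (4->1 ok)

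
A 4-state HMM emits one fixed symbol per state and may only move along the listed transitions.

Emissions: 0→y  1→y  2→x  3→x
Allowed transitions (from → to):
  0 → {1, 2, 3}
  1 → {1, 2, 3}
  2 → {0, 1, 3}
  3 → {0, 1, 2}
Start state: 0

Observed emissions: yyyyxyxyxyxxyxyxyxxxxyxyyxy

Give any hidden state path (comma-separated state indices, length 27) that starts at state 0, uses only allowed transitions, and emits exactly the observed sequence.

  t0 'y' -> {0,1}, take 0 (start)
  t1 'y' -> {0,1}, take 1 (0->1 ok)
  t2 'y' -> {0,1}, take 1 (1->1 ok)
  t3 'y' -> {0,1}, take 1 (1->1 ok)
  t4 'x' -> {2,3}, take 3 (1->3 ok)
  t5 'y' -> {0,1}, take 1 (3->1 ok)
  t6 'x' -> {2,3}, take 2 (1->2 ok)
  t7 'y' -> {0,1}, take 1 (2->1 ok)
  t8 'x' -> {2,3}, take 3 (1->3 ok)
  t9 'y' -> {0,1}, take 1 (3->1 ok)
  t10 'x' -> {2,3}, take 2 (1->2 ok)
  t11 'x' -> {2,3}, take 3 (2->3 ok)
  t12 'y' -> {0,1}, take 1 (3->1 ok)
  t13 'x' -> {2,3}, take 3 (1->3 ok)
  t14 'y' -> {0,1}, take 1 (3->1 ok)
  t15 'x' -> {2,3}, take 3 (1->3 ok)
  t16 'y' -> {0,1}, take 1 (3->1 ok)
  t17 'x' -> {2,3}, take 3 (1->3 ok)
  t18 'x' -> {2,3}, take 2 (3->2 ok)
  t19 'x' -> {2,3}, take 3 (2->3 ok)
  t20 'x' -> {2,3}, take 2 (3->2 ok)
  t21 'y' -> {0,1}, take 0 (2->0 ok)
  t22 'x' -> {2,3}, take 2 (0->2 ok)
  t23 'y' -> {0,1}, take 1 (2->1 ok)
  t24 'y' -> {0,1}, take 1 (1->1 ok)
  t25 'x' -> {2,3}, take 3 (1->3 ok)
  t26 'y' -> {0,1}, take 1 (3->1 ok)

0,1,1,1,3,1,2,1,3,1,2,3,1,3,1,3,1,3,2,3,2,0,2,1,1,3,1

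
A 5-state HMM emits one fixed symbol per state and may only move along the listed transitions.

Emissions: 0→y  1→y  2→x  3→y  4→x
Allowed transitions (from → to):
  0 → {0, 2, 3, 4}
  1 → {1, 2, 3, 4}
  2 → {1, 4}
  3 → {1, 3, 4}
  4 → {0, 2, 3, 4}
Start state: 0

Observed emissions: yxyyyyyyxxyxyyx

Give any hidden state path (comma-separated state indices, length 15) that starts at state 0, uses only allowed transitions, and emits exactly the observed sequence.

0,2,1,3,3,3,1,1,2,4,3,4,0,3,4

  t0 'y' -> {0,1,3}, take 0 (start)
  t1 'x' -> {2,4}, take 2 (0->2 ok)
  t2 'y' -> {0,1,3}, take 1 (2->1 ok)
  t3 'y' -> {0,1,3}, take 3 (1->3 ok)
  t4 'y' -> {0,1,3}, take 3 (3->3 ok)
  t5 'y' -> {0,1,3}, take 3 (3->3 ok)
  t6 'y' -> {0,1,3}, take 1 (3->1 ok)
  t7 'y' -> {0,1,3}, take 1 (1->1 ok)
  t8 'x' -> {2,4}, take 2 (1->2 ok)
  t9 'x' -> {2,4}, take 4 (2->4 ok)
  t10 'y' -> {0,1,3}, take 3 (4->3 ok)
  t11 'x' -> {2,4}, take 4 (3->4 ok)
  t12 'y' -> {0,1,3}, take 0 (4->0 ok)
  t13 'y' -> {0,1,3}, take 3 (0->3 ok)
  t14 'x' -> {2,4}, take 4 (3->4 ok)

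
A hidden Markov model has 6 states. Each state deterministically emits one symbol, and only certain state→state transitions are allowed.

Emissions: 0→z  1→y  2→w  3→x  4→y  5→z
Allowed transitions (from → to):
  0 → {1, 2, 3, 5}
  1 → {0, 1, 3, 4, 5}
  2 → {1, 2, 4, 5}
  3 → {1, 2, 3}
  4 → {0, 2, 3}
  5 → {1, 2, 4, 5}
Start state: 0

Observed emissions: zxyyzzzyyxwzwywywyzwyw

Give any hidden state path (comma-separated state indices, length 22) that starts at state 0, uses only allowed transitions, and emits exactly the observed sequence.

  [0] z  {0,5}  => 0  start
  [1] x  {3}  => 3  0->3 ok
  [2] y  {1,4}  => 1  3->1 ok
  [3] y  {1,4}  => 1  1->1 ok
  [4] z  {0,5}  => 5  1->5 ok
  [5] z  {0,5}  => 5  5->5 ok
  [6] z  {0,5}  => 5  5->5 ok
  [7] y  {1,4}  => 1  5->1 ok
  [8] y  {1,4}  => 4  1->4 ok
  [9] x  {3}  => 3  4->3 ok
  [10] w  {2}  => 2  3->2 ok
  [11] z  {0,5}  => 5  2->5 ok
  [12] w  {2}  => 2  5->2 ok
  [13] y  {1,4}  => 4  2->4 ok
  [14] w  {2}  => 2  4->2 ok
  [15] y  {1,4}  => 4  2->4 ok
  [16] w  {2}  => 2  4->2 ok
  [17] y  {1,4}  => 4  2->4 ok
  [18] z  {0,5}  => 0  4->0 ok
  [19] w  {2}  => 2  0->2 ok
  [20] y  {1,4}  => 4  2->4 ok
  [21] w  {2}  => 2  4->2 ok

0,3,1,1,5,5,5,1,4,3,2,5,2,4,2,4,2,4,0,2,4,2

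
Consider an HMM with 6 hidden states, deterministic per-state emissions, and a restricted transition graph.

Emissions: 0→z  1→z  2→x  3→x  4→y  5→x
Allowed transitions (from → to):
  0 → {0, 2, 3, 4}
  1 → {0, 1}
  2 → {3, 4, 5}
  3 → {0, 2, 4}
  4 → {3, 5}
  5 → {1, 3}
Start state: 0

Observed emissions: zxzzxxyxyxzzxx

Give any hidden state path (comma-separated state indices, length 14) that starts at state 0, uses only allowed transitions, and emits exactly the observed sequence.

0,3,0,0,2,3,4,3,4,5,1,0,3,2

  pos 0: z in {0,1}, choose 0; start
  pos 1: x in {2,3,5}, choose 3; 0->3 ok
  pos 2: z in {0,1}, choose 0; 3->0 ok
  pos 3: z in {0,1}, choose 0; 0->0 ok
  pos 4: x in {2,3,5}, choose 2; 0->2 ok
  pos 5: x in {2,3,5}, choose 3; 2->3 ok
  pos 6: y in {4}, choose 4; 3->4 ok
  pos 7: x in {2,3,5}, choose 3; 4->3 ok
  pos 8: y in {4}, choose 4; 3->4 ok
  pos 9: x in {2,3,5}, choose 5; 4->5 ok
  pos 10: z in {0,1}, choose 1; 5->1 ok
  pos 11: z in {0,1}, choose 0; 1->0 ok
  pos 12: x in {2,3,5}, choose 3; 0->3 ok
  pos 13: x in {2,3,5}, choose 2; 3->2 ok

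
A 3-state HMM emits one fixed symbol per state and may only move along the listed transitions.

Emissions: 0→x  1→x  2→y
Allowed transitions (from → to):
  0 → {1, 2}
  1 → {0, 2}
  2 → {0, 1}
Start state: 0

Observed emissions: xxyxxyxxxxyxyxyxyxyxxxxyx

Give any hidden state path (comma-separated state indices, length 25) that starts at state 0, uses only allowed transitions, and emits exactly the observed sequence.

0,1,2,0,1,2,0,1,0,1,2,0,2,0,2,0,2,1,2,1,0,1,0,2,0

  0: obs=x cand={0,1} pick 0 [start]
  1: obs=x cand={0,1} pick 1 [0->1 ok]
  2: obs=y cand={2} pick 2 [1->2 ok]
  3: obs=x cand={0,1} pick 0 [2->0 ok]
  4: obs=x cand={0,1} pick 1 [0->1 ok]
  5: obs=y cand={2} pick 2 [1->2 ok]
  6: obs=x cand={0,1} pick 0 [2->0 ok]
  7: obs=x cand={0,1} pick 1 [0->1 ok]
  8: obs=x cand={0,1} pick 0 [1->0 ok]
  9: obs=x cand={0,1} pick 1 [0->1 ok]
  10: obs=y cand={2} pick 2 [1->2 ok]
  11: obs=x cand={0,1} pick 0 [2->0 ok]
  12: obs=y cand={2} pick 2 [0->2 ok]
  13: obs=x cand={0,1} pick 0 [2->0 ok]
  14: obs=y cand={2} pick 2 [0->2 ok]
  15: obs=x cand={0,1} pick 0 [2->0 ok]
  16: obs=y cand={2} pick 2 [0->2 ok]
  17: obs=x cand={0,1} pick 1 [2->1 ok]
  18: obs=y cand={2} pick 2 [1->2 ok]
  19: obs=x cand={0,1} pick 1 [2->1 ok]
  20: obs=x cand={0,1} pick 0 [1->0 ok]
  21: obs=x cand={0,1} pick 1 [0->1 ok]
  22: obs=x cand={0,1} pick 0 [1->0 ok]
  23: obs=y cand={2} pick 2 [0->2 ok]
  24: obs=x cand={0,1} pick 0 [2->0 ok]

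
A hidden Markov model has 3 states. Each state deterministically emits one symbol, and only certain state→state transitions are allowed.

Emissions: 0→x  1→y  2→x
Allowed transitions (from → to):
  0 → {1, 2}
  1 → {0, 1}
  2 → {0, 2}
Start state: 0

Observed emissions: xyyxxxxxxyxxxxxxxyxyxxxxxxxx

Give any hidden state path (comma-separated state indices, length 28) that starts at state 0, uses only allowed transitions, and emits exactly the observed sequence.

  [0] x  {0,2}  => 0  start
  [1] y  {1}  => 1  0->1 ok
  [2] y  {1}  => 1  1->1 ok
  [3] x  {0,2}  => 0  1->0 ok
  [4] x  {0,2}  => 2  0->2 ok
  [5] x  {0,2}  => 0  2->0 ok
  [6] x  {0,2}  => 2  0->2 ok
  [7] x  {0,2}  => 2  2->2 ok
  [8] x  {0,2}  => 0  2->0 ok
  [9] y  {1}  => 1  0->1 ok
  [10] x  {0,2}  => 0  1->0 ok
  [11] x  {0,2}  => 2  0->2 ok
  [12] x  {0,2}  => 2  2->2 ok
  [13] x  {0,2}  => 2  2->2 ok
  [14] x  {0,2}  => 2  2->2 ok
  [15] x  {0,2}  => 2  2->2 ok
  [16] x  {0,2}  => 0  2->0 ok
  [17] y  {1}  => 1  0->1 ok
  [18] x  {0,2}  => 0  1->0 ok
  [19] y  {1}  => 1  0->1 ok
  [20] x  {0,2}  => 0  1->0 ok
  [21] x  {0,2}  => 2  0->2 ok
  [22] x  {0,2}  => 2  2->2 ok
  [23] x  {0,2}  => 2  2->2 ok
  [24] x  {0,2}  => 2  2->2 ok
  [25] x  {0,2}  => 0  2->0 ok
  [26] x  {0,2}  => 2  0->2 ok
  [27] x  {0,2}  => 2  2->2 ok

0,1,1,0,2,0,2,2,0,1,0,2,2,2,2,2,0,1,0,1,0,2,2,2,2,0,2,2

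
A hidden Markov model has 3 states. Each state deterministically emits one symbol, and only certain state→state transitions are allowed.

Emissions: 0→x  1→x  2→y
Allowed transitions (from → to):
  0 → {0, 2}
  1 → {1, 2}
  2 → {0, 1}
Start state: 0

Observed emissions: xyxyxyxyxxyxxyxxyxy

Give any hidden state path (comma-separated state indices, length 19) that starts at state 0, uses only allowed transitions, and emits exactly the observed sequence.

0,2,1,2,1,2,1,2,1,1,2,0,0,2,1,1,2,1,2

  pos 0: x in {0,1}, choose 0; start
  pos 1: y in {2}, choose 2; 0->2 ok
  pos 2: x in {0,1}, choose 1; 2->1 ok
  pos 3: y in {2}, choose 2; 1->2 ok
  pos 4: x in {0,1}, choose 1; 2->1 ok
  pos 5: y in {2}, choose 2; 1->2 ok
  pos 6: x in {0,1}, choose 1; 2->1 ok
  pos 7: y in {2}, choose 2; 1->2 ok
  pos 8: x in {0,1}, choose 1; 2->1 ok
  pos 9: x in {0,1}, choose 1; 1->1 ok
  pos 10: y in {2}, choose 2; 1->2 ok
  pos 11: x in {0,1}, choose 0; 2->0 ok
  pos 12: x in {0,1}, choose 0; 0->0 ok
  pos 13: y in {2}, choose 2; 0->2 ok
  pos 14: x in {0,1}, choose 1; 2->1 ok
  pos 15: x in {0,1}, choose 1; 1->1 ok
  pos 16: y in {2}, choose 2; 1->2 ok
  pos 17: x in {0,1}, choose 1; 2->1 ok
  pos 18: y in {2}, choose 2; 1->2 ok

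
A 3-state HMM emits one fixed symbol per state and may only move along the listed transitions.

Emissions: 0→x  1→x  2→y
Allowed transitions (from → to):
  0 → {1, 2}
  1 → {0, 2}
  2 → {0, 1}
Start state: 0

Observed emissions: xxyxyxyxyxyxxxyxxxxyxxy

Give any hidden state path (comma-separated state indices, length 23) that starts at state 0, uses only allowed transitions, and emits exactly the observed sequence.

  [0] x  {0,1}  => 0  start
  [1] x  {0,1}  => 1  0->1 ok
  [2] y  {2}  => 2  1->2 ok
  [3] x  {0,1}  => 1  2->1 ok
  [4] y  {2}  => 2  1->2 ok
  [5] x  {0,1}  => 1  2->1 ok
  [6] y  {2}  => 2  1->2 ok
  [7] x  {0,1}  => 1  2->1 ok
  [8] y  {2}  => 2  1->2 ok
  [9] x  {0,1}  => 0  2->0 ok
  [10] y  {2}  => 2  0->2 ok
  [11] x  {0,1}  => 1  2->1 ok
  [12] x  {0,1}  => 0  1->0 ok
  [13] x  {0,1}  => 1  0->1 ok
  [14] y  {2}  => 2  1->2 ok
  [15] x  {0,1}  => 1  2->1 ok
  [16] x  {0,1}  => 0  1->0 ok
  [17] x  {0,1}  => 1  0->1 ok
  [18] x  {0,1}  => 0  1->0 ok
  [19] y  {2}  => 2  0->2 ok
  [20] x  {0,1}  => 1  2->1 ok
  [21] x  {0,1}  => 0  1->0 ok
  [22] y  {2}  => 2  0->2 ok

0,1,2,1,2,1,2,1,2,0,2,1,0,1,2,1,0,1,0,2,1,0,2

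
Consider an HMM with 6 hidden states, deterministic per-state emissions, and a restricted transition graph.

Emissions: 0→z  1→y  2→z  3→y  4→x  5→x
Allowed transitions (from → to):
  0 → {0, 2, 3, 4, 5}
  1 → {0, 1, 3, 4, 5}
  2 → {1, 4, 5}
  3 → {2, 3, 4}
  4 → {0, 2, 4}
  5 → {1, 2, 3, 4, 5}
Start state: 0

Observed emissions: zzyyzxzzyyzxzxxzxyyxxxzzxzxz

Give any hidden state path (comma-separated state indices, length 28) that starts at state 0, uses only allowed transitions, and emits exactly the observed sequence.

0,2,1,3,2,4,0,0,3,3,2,4,2,5,4,2,5,3,3,4,4,4,0,2,4,0,4,0

  [0] z  {0,2}  => 0  start
  [1] z  {0,2}  => 2  0->2 ok
  [2] y  {1,3}  => 1  2->1 ok
  [3] y  {1,3}  => 3  1->3 ok
  [4] z  {0,2}  => 2  3->2 ok
  [5] x  {4,5}  => 4  2->4 ok
  [6] z  {0,2}  => 0  4->0 ok
  [7] z  {0,2}  => 0  0->0 ok
  [8] y  {1,3}  => 3  0->3 ok
  [9] y  {1,3}  => 3  3->3 ok
  [10] z  {0,2}  => 2  3->2 ok
  [11] x  {4,5}  => 4  2->4 ok
  [12] z  {0,2}  => 2  4->2 ok
  [13] x  {4,5}  => 5  2->5 ok
  [14] x  {4,5}  => 4  5->4 ok
  [15] z  {0,2}  => 2  4->2 ok
  [16] x  {4,5}  => 5  2->5 ok
  [17] y  {1,3}  => 3  5->3 ok
  [18] y  {1,3}  => 3  3->3 ok
  [19] x  {4,5}  => 4  3->4 ok
  [20] x  {4,5}  => 4  4->4 ok
  [21] x  {4,5}  => 4  4->4 ok
  [22] z  {0,2}  => 0  4->0 ok
  [23] z  {0,2}  => 2  0->2 ok
  [24] x  {4,5}  => 4  2->4 ok
  [25] z  {0,2}  => 0  4->0 ok
  [26] x  {4,5}  => 4  0->4 ok
  [27] z  {0,2}  => 0  4->0 ok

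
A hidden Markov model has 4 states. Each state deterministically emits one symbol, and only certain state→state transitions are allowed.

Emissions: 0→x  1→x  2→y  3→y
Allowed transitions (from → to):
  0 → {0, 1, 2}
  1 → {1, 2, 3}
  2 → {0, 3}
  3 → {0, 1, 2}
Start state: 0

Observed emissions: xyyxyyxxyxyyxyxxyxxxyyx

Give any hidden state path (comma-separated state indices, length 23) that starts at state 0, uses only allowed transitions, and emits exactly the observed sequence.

0,2,3,1,2,3,0,1,2,0,2,3,1,3,0,1,2,0,1,1,2,3,0

  pos 0: x in {0,1}, choose 0; start
  pos 1: y in {2,3}, choose 2; 0->2 ok
  pos 2: y in {2,3}, choose 3; 2->3 ok
  pos 3: x in {0,1}, choose 1; 3->1 ok
  pos 4: y in {2,3}, choose 2; 1->2 ok
  pos 5: y in {2,3}, choose 3; 2->3 ok
  pos 6: x in {0,1}, choose 0; 3->0 ok
  pos 7: x in {0,1}, choose 1; 0->1 ok
  pos 8: y in {2,3}, choose 2; 1->2 ok
  pos 9: x in {0,1}, choose 0; 2->0 ok
  pos 10: y in {2,3}, choose 2; 0->2 ok
  pos 11: y in {2,3}, choose 3; 2->3 ok
  pos 12: x in {0,1}, choose 1; 3->1 ok
  pos 13: y in {2,3}, choose 3; 1->3 ok
  pos 14: x in {0,1}, choose 0; 3->0 ok
  pos 15: x in {0,1}, choose 1; 0->1 ok
  pos 16: y in {2,3}, choose 2; 1->2 ok
  pos 17: x in {0,1}, choose 0; 2->0 ok
  pos 18: x in {0,1}, choose 1; 0->1 ok
  pos 19: x in {0,1}, choose 1; 1->1 ok
  pos 20: y in {2,3}, choose 2; 1->2 ok
  pos 21: y in {2,3}, choose 3; 2->3 ok
  pos 22: x in {0,1}, choose 0; 3->0 ok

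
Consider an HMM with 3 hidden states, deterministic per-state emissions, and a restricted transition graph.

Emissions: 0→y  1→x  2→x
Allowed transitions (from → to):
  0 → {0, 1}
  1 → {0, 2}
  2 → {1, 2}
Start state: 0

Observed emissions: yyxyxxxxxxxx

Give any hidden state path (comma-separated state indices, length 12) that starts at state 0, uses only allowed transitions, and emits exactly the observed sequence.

  [0] y  {0}  => 0  start
  [1] y  {0}  => 0  0->0 ok
  [2] x  {1,2}  => 1  0->1 ok
  [3] y  {0}  => 0  1->0 ok
  [4] x  {1,2}  => 1  0->1 ok
  [5] x  {1,2}  => 2  1->2 ok
  [6] x  {1,2}  => 2  2->2 ok
  [7] x  {1,2}  => 2  2->2 ok
  [8] x  {1,2}  => 1  2->1 ok
  [9] x  {1,2}  => 2  1->2 ok
  [10] x  {1,2}  => 2  2->2 ok
  [11] x  {1,2}  => 1  2->1 ok

0,0,1,0,1,2,2,2,1,2,2,1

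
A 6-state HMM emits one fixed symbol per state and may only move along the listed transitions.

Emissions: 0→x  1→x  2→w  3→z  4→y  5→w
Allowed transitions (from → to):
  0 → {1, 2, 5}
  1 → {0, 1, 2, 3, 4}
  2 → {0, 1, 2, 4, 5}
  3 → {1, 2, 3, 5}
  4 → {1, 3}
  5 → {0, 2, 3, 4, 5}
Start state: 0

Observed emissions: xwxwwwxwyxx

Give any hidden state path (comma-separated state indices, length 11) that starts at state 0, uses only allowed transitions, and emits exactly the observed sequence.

  [0] x  {0,1}  => 0  start
  [1] w  {2,5}  => 2  0->2 ok
  [2] x  {0,1}  => 0  2->0 ok
  [3] w  {2,5}  => 5  0->5 ok
  [4] w  {2,5}  => 5  5->5 ok
  [5] w  {2,5}  => 5  5->5 ok
  [6] x  {0,1}  => 0  5->0 ok
  [7] w  {2,5}  => 5  0->5 ok
  [8] y  {4}  => 4  5->4 ok
  [9] x  {0,1}  => 1  4->1 ok
  [10] x  {0,1}  => 1  1->1 ok

0,2,0,5,5,5,0,5,4,1,1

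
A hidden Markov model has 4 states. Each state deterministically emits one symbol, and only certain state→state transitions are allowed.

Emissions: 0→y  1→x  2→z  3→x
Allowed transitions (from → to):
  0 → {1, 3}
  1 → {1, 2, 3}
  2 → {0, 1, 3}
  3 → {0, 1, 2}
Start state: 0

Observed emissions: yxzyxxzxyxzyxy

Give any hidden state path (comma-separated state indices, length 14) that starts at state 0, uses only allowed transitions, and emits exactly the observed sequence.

0,1,2,0,1,3,2,3,0,1,2,0,3,0

  pos 0: y in {0}, choose 0; start
  pos 1: x in {1,3}, choose 1; 0->1 ok
  pos 2: z in {2}, choose 2; 1->2 ok
  pos 3: y in {0}, choose 0; 2->0 ok
  pos 4: x in {1,3}, choose 1; 0->1 ok
  pos 5: x in {1,3}, choose 3; 1->3 ok
  pos 6: z in {2}, choose 2; 3->2 ok
  pos 7: x in {1,3}, choose 3; 2->3 ok
  pos 8: y in {0}, choose 0; 3->0 ok
  pos 9: x in {1,3}, choose 1; 0->1 ok
  pos 10: z in {2}, choose 2; 1->2 ok
  pos 11: y in {0}, choose 0; 2->0 ok
  pos 12: x in {1,3}, choose 3; 0->3 ok
  pos 13: y in {0}, choose 0; 3->0 ok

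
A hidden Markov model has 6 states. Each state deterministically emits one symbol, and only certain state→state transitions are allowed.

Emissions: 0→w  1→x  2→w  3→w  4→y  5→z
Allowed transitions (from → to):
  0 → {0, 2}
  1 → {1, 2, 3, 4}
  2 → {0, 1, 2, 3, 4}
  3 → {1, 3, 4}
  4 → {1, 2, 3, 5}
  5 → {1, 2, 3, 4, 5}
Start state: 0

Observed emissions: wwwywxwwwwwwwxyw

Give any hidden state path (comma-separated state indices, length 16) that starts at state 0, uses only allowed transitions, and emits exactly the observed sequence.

  pos 0: w in {0,2,3}, choose 0; start
  pos 1: w in {0,2,3}, choose 0; 0->0 ok
  pos 2: w in {0,2,3}, choose 2; 0->2 ok
  pos 3: y in {4}, choose 4; 2->4 ok
  pos 4: w in {0,2,3}, choose 3; 4->3 ok
  pos 5: x in {1}, choose 1; 3->1 ok
  pos 6: w in {0,2,3}, choose 2; 1->2 ok
  pos 7: w in {0,2,3}, choose 0; 2->0 ok
  pos 8: w in {0,2,3}, choose 0; 0->0 ok
  pos 9: w in {0,2,3}, choose 0; 0->0 ok
  pos 10: w in {0,2,3}, choose 0; 0->0 ok
  pos 11: w in {0,2,3}, choose 2; 0->2 ok
  pos 12: w in {0,2,3}, choose 3; 2->3 ok
  pos 13: x in {1}, choose 1; 3->1 ok
  pos 14: y in {4}, choose 4; 1->4 ok
  pos 15: w in {0,2,3}, choose 2; 4->2 ok

0,0,2,4,3,1,2,0,0,0,0,2,3,1,4,2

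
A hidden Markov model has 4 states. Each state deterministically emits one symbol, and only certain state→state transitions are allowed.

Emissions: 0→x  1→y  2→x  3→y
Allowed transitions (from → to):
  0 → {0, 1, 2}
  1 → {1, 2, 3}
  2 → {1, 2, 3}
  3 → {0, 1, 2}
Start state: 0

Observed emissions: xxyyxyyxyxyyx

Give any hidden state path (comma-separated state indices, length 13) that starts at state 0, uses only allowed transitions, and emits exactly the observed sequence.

0,0,1,1,2,1,1,2,3,0,1,1,2

  pos 0: x in {0,2}, choose 0; start
  pos 1: x in {0,2}, choose 0; 0->0 ok
  pos 2: y in {1,3}, choose 1; 0->1 ok
  pos 3: y in {1,3}, choose 1; 1->1 ok
  pos 4: x in {0,2}, choose 2; 1->2 ok
  pos 5: y in {1,3}, choose 1; 2->1 ok
  pos 6: y in {1,3}, choose 1; 1->1 ok
  pos 7: x in {0,2}, choose 2; 1->2 ok
  pos 8: y in {1,3}, choose 3; 2->3 ok
  pos 9: x in {0,2}, choose 0; 3->0 ok
  pos 10: y in {1,3}, choose 1; 0->1 ok
  pos 11: y in {1,3}, choose 1; 1->1 ok
  pos 12: x in {0,2}, choose 2; 1->2 ok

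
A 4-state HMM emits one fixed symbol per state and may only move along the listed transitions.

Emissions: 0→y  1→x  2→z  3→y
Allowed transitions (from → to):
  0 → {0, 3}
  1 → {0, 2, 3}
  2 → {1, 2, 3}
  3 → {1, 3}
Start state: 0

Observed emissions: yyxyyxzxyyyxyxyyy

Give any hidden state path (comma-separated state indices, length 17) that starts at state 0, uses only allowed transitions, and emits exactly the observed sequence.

0,3,1,3,3,1,2,1,3,3,3,1,3,1,0,0,0

  t0 'y' -> {0,3}, take 0 (start)
  t1 'y' -> {0,3}, take 3 (0->3 ok)
  t2 'x' -> {1}, take 1 (3->1 ok)
  t3 'y' -> {0,3}, take 3 (1->3 ok)
  t4 'y' -> {0,3}, take 3 (3->3 ok)
  t5 'x' -> {1}, take 1 (3->1 ok)
  t6 'z' -> {2}, take 2 (1->2 ok)
  t7 'x' -> {1}, take 1 (2->1 ok)
  t8 'y' -> {0,3}, take 3 (1->3 ok)
  t9 'y' -> {0,3}, take 3 (3->3 ok)
  t10 'y' -> {0,3}, take 3 (3->3 ok)
  t11 'x' -> {1}, take 1 (3->1 ok)
  t12 'y' -> {0,3}, take 3 (1->3 ok)
  t13 'x' -> {1}, take 1 (3->1 ok)
  t14 'y' -> {0,3}, take 0 (1->0 ok)
  t15 'y' -> {0,3}, take 0 (0->0 ok)
  t16 'y' -> {0,3}, take 0 (0->0 ok)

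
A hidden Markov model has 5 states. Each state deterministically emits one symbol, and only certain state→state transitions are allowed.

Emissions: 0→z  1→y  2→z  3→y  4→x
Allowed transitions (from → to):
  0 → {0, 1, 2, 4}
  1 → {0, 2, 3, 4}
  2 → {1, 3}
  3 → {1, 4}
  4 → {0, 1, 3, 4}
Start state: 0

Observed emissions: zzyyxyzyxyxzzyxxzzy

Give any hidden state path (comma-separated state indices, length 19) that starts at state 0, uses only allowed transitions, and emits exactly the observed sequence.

  [0] z  {0,2}  => 0  start
  [1] z  {0,2}  => 2  0->2 ok
  [2] y  {1,3}  => 1  2->1 ok
  [3] y  {1,3}  => 3  1->3 ok
  [4] x  {4}  => 4  3->4 ok
  [5] y  {1,3}  => 1  4->1 ok
  [6] z  {0,2}  => 0  1->0 ok
  [7] y  {1,3}  => 1  0->1 ok
  [8] x  {4}  => 4  1->4 ok
  [9] y  {1,3}  => 3  4->3 ok
  [10] x  {4}  => 4  3->4 ok
  [11] z  {0,2}  => 0  4->0 ok
  [12] z  {0,2}  => 0  0->0 ok
  [13] y  {1,3}  => 1  0->1 ok
  [14] x  {4}  => 4  1->4 ok
  [15] x  {4}  => 4  4->4 ok
  [16] z  {0,2}  => 0  4->0 ok
  [17] z  {0,2}  => 2  0->2 ok
  [18] y  {1,3}  => 1  2->1 ok

0,2,1,3,4,1,0,1,4,3,4,0,0,1,4,4,0,2,1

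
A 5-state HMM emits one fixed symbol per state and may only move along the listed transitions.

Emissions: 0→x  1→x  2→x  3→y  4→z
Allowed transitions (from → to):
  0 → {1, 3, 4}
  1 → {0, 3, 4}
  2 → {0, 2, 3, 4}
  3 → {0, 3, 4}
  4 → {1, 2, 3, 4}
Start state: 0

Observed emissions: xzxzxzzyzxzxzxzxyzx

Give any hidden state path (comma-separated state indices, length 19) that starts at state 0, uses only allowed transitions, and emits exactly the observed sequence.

0,4,1,4,1,4,4,3,4,2,4,1,4,1,4,2,3,4,2

  0: obs=x cand={0,1,2} pick 0 [start]
  1: obs=z cand={4} pick 4 [0->4 ok]
  2: obs=x cand={0,1,2} pick 1 [4->1 ok]
  3: obs=z cand={4} pick 4 [1->4 ok]
  4: obs=x cand={0,1,2} pick 1 [4->1 ok]
  5: obs=z cand={4} pick 4 [1->4 ok]
  6: obs=z cand={4} pick 4 [4->4 ok]
  7: obs=y cand={3} pick 3 [4->3 ok]
  8: obs=z cand={4} pick 4 [3->4 ok]
  9: obs=x cand={0,1,2} pick 2 [4->2 ok]
  10: obs=z cand={4} pick 4 [2->4 ok]
  11: obs=x cand={0,1,2} pick 1 [4->1 ok]
  12: obs=z cand={4} pick 4 [1->4 ok]
  13: obs=x cand={0,1,2} pick 1 [4->1 ok]
  14: obs=z cand={4} pick 4 [1->4 ok]
  15: obs=x cand={0,1,2} pick 2 [4->2 ok]
  16: obs=y cand={3} pick 3 [2->3 ok]
  17: obs=z cand={4} pick 4 [3->4 ok]
  18: obs=x cand={0,1,2} pick 2 [4->2 ok]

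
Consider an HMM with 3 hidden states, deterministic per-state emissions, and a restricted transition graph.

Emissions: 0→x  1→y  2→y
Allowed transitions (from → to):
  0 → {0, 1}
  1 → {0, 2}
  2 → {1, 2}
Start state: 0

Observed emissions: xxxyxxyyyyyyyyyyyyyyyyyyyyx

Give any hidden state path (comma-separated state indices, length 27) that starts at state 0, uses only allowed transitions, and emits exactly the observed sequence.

0,0,0,1,0,0,1,2,1,2,1,2,1,2,2,1,2,2,1,2,2,1,2,1,2,1,0

  [0] x  {0}  => 0  start
  [1] x  {0}  => 0  0->0 ok
  [2] x  {0}  => 0  0->0 ok
  [3] y  {1,2}  => 1  0->1 ok
  [4] x  {0}  => 0  1->0 ok
  [5] x  {0}  => 0  0->0 ok
  [6] y  {1,2}  => 1  0->1 ok
  [7] y  {1,2}  => 2  1->2 ok
  [8] y  {1,2}  => 1  2->1 ok
  [9] y  {1,2}  => 2  1->2 ok
  [10] y  {1,2}  => 1  2->1 ok
  [11] y  {1,2}  => 2  1->2 ok
  [12] y  {1,2}  => 1  2->1 ok
  [13] y  {1,2}  => 2  1->2 ok
  [14] y  {1,2}  => 2  2->2 ok
  [15] y  {1,2}  => 1  2->1 ok
  [16] y  {1,2}  => 2  1->2 ok
  [17] y  {1,2}  => 2  2->2 ok
  [18] y  {1,2}  => 1  2->1 ok
  [19] y  {1,2}  => 2  1->2 ok
  [20] y  {1,2}  => 2  2->2 ok
  [21] y  {1,2}  => 1  2->1 ok
  [22] y  {1,2}  => 2  1->2 ok
  [23] y  {1,2}  => 1  2->1 ok
  [24] y  {1,2}  => 2  1->2 ok
  [25] y  {1,2}  => 1  2->1 ok
  [26] x  {0}  => 0  1->0 ok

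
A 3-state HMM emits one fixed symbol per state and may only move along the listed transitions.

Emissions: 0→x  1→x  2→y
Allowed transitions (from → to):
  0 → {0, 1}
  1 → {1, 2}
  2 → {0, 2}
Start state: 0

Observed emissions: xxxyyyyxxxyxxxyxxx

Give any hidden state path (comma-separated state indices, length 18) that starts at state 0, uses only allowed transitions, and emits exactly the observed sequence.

  t0 'x' -> {0,1}, take 0 (start)
  t1 'x' -> {0,1}, take 0 (0->0 ok)
  t2 'x' -> {0,1}, take 1 (0->1 ok)
  t3 'y' -> {2}, take 2 (1->2 ok)
  t4 'y' -> {2}, take 2 (2->2 ok)
  t5 'y' -> {2}, take 2 (2->2 ok)
  t6 'y' -> {2}, take 2 (2->2 ok)
  t7 'x' -> {0,1}, take 0 (2->0 ok)
  t8 'x' -> {0,1}, take 0 (0->0 ok)
  t9 'x' -> {0,1}, take 1 (0->1 ok)
  t10 'y' -> {2}, take 2 (1->2 ok)
  t11 'x' -> {0,1}, take 0 (2->0 ok)
  t12 'x' -> {0,1}, take 1 (0->1 ok)
  t13 'x' -> {0,1}, take 1 (1->1 ok)
  t14 'y' -> {2}, take 2 (1->2 ok)
  t15 'x' -> {0,1}, take 0 (2->0 ok)
  t16 'x' -> {0,1}, take 1 (0->1 ok)
  t17 'x' -> {0,1}, take 1 (1->1 ok)

0,0,1,2,2,2,2,0,0,1,2,0,1,1,2,0,1,1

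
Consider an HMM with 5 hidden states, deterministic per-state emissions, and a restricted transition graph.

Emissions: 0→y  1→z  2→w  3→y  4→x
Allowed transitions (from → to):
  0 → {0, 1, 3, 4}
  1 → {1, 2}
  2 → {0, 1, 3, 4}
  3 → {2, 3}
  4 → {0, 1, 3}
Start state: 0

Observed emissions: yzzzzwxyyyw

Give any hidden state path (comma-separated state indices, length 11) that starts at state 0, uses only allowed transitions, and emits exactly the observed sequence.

  pos 0: y in {0,3}, choose 0; start
  pos 1: z in {1}, choose 1; 0->1 ok
  pos 2: z in {1}, choose 1; 1->1 ok
  pos 3: z in {1}, choose 1; 1->1 ok
  pos 4: z in {1}, choose 1; 1->1 ok
  pos 5: w in {2}, choose 2; 1->2 ok
  pos 6: x in {4}, choose 4; 2->4 ok
  pos 7: y in {0,3}, choose 0; 4->0 ok
  pos 8: y in {0,3}, choose 0; 0->0 ok
  pos 9: y in {0,3}, choose 3; 0->3 ok
  pos 10: w in {2}, choose 2; 3->2 ok

0,1,1,1,1,2,4,0,0,3,2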